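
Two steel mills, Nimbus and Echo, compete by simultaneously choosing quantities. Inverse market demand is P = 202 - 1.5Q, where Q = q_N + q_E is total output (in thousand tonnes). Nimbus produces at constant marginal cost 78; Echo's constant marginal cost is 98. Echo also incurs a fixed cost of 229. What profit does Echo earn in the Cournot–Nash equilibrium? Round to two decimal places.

Nimbus's profit: π_N = (202 - 1.5Q)q_N - (78q_N). Setting ∂π_N/∂q_N = 0: 124 - 3q_N - (3/2)(q_E) = 0.
Echo's profit: π_E = (202 - 1.5Q)q_E - (98q_E). Setting ∂π_E/∂q_E = 0: 104 - 3q_E - (3/2)(q_N) = 0.
So q_N = (124 - (3/2)q_E)/3 and q_E = (104 - (3/2)q_N)/3.
Substituting one into the other gives q_N = 32 and q_E = 56/3.
Price P = 202 - (3/2)·(152/3) = 126.
Echo's profit: (126 - 98)·(56/3) - 229 = 881/3.

293.67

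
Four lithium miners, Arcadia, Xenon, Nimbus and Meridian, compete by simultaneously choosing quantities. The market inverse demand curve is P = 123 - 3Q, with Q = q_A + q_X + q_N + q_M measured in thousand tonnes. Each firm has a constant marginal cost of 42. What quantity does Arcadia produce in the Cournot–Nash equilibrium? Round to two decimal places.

5.40

Each firm earns π_i = (123 - 3Q)q_i - 42q_i.
Setting ∂π_i/∂q_i = 0 with rivals' quantities fixed: 81 - 6q_i - 3·Σ_{j≠i} q_j = 0.
By symmetry each firm produces the same amount; substituting Σ_{j≠i} q_j = 3q_i yields q_i = 81/15 = 27/5.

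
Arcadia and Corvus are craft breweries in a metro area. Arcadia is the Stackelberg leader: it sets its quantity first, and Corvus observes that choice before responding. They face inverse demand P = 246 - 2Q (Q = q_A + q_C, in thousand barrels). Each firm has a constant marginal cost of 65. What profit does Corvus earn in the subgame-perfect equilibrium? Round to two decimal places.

1023.78

The follower Corvus best-responds to any q_A: π_C = (246 - 2Q)q_C - 65q_C.
∂π_C/∂q_C = 181 - 2q_A - 4q_C = 0 gives the reaction function q_C = (181 - 2q_A)/4.
Arcadia substitutes q_C(q_A) into its own profit: π_A = q_A(246 - 2q_A - (181 - 2q_A)/2) - 65q_A = (311/2 - q_A)q_A - 65q_A.
Maximising: ∂π_A/∂q_A = 181/2 - 2q_A = 0, giving q_A = 181/4.
Then q_C = (181 - 2·(181/4))/4 = 181/8.
Price P = 246 - 2·(543/8) = 441/4.
Corvus's profit: (441/4 - 65)·(181/8) = 1023.7813.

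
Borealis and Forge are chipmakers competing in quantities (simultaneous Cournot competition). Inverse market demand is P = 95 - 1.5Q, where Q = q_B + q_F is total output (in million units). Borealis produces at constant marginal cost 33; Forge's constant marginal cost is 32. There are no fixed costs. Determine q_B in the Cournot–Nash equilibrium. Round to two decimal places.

13.56

Borealis's profit: π_B = (95 - 1.5Q)q_B - (33q_B). Setting ∂π_B/∂q_B = 0: 62 - 3q_B - (3/2)(q_F) = 0.
Forge's profit: π_F = (95 - 1.5Q)q_F - (32q_F). Setting ∂π_F/∂q_F = 0: 63 - 3q_F - (3/2)(q_B) = 0.
Best responses: q_B = (62 - (3/2)q_F)/3, q_F = (63 - (3/2)q_B)/3.
Solving the pair: q_B = 122/9, q_F = 128/9.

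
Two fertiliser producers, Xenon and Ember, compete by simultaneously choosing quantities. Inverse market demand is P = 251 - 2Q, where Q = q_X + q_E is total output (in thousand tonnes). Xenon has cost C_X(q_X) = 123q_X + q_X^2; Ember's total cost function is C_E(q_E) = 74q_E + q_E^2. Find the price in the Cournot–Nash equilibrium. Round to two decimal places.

174.75

Xenon's profit: π_X = (251 - 2Q)q_X - (123q_X + q_X²). Setting ∂π_X/∂q_X = 0: 128 - 6q_X - 2(q_E) = 0.
Ember's first-order condition: 177 - 6q_E - 2(q_X) = 0.
So q_X = (128 - 2q_E)/6 and q_E = (177 - 2q_X)/6.
Substituting one into the other gives q_X = 207/16 and q_E = 403/16.
Total output Q = 305/8, so price P = 251 - 2·(305/8) = 699/4.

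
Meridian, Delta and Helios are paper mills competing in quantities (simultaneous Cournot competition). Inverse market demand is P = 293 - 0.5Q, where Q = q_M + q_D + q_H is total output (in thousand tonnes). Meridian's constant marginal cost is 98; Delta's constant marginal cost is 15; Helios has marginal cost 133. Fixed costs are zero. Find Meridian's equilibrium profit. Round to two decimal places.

Meridian's profit: π_M = (293 - 0.5Q)q_M - (98q_M). Setting ∂π_M/∂q_M = 0: 195 - q_M - (1/2)(q_D + q_H) = 0.
Delta's first-order condition: 278 - q_D - (1/2)(q_M + q_H) = 0.
Helios's first-order condition: 160 - q_H - (1/2)(q_M + q_D) = 0.
Adding the 3 conditions: 633 − Q − Q = 0, i.e. Q = 633/2.
Back-substituting: q_M = (195 − 633/4)/(1/2) = 147/2, q_D = (278 − 633/4)/(1/2) = 479/2, q_H = (160 − 633/4)/(1/2) = 7/2.
Price P = 293 - (1/2)·(633/2) = 539/4.
Meridian's profit: (539/4 - 98)·(147/2) = 2701.1250.

2701.13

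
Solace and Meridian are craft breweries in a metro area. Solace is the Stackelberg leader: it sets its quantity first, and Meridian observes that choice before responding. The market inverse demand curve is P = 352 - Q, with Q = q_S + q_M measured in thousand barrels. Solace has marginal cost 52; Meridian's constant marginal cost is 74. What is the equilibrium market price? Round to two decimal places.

132.50

The follower Meridian best-responds to any q_S: π_M = (352 - Q)q_M - 74q_M.
Follower FOC: 278 - q_S - 2q_M = 0, so q_M(q_S) = (278 - q_S)/2.
The leader anticipates this reaction. Substituting into P = 352 - Q gives P = 213 - (1/2)q_S, so π_S = (213 - (1/2)q_S)q_S - 52q_S.
Leader FOC: 161 - q_S = 0, so q_S = 161.
Then q_M = (278 - 161)/2 = 117/2.
Total output Q = 439/2, so price P = 352 - 439/2 = 265/2.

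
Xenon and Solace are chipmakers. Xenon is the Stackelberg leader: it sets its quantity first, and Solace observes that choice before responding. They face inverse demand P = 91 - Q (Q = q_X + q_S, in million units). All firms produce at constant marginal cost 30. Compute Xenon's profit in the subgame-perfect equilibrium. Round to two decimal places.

465.13

The follower Solace best-responds to any q_X: π_S = (91 - Q)q_S - 30q_S.
Follower FOC: 61 - q_X - 2q_S = 0, so q_S(q_X) = (61 - q_X)/2.
Xenon substitutes q_S(q_X) into its own profit: π_X = q_X(91 - q_X - (61 - q_X)/2) - 30q_X = (121/2 - (1/2)q_X)q_X - 30q_X.
Leader FOC: 61/2 - q_X = 0, so q_X = 61/2.
Then q_S = (61 - 61/2)/2 = 61/4.
Price P = 91 - 183/4 = 181/4.
Xenon's profit: (181/4 - 30)·(61/2) = 465.1250.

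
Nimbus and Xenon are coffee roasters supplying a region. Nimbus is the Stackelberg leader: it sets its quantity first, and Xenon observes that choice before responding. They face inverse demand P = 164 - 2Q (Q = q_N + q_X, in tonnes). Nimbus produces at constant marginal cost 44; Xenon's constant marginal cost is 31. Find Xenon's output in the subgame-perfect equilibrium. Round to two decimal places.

The follower Xenon best-responds to any q_N: π_X = (164 - 2Q)q_X - 31q_X.
Setting the follower's marginal profit to zero, 133 - 2q_N - 4q_X = 0, i.e. q_X = (133 - 2q_N)/4.
The leader anticipates this reaction. Substituting into P = 164 - 2Q gives P = 195/2 - q_N, so π_N = (195/2 - q_N)q_N - 44q_N.
The leader's first-order condition 107/2 - 2q_N = 0 yields q_N = 107/4.
Then q_X = (133 - 2·(107/4))/4 = 159/8.

19.88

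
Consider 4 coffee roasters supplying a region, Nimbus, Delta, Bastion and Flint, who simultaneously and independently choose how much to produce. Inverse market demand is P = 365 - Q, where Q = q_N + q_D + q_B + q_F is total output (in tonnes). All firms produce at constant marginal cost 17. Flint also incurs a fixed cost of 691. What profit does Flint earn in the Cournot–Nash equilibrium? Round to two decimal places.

4153.16

Each firm earns π_i = (365 - Q)q_i - 17q_i.
Setting ∂π_i/∂q_i = 0 with rivals' quantities fixed: 348 - 2q_i - Σ_{j≠i} q_j = 0.
With identical firms every q_j equals q_i, so Σ_{j≠i} q_j = 3q_i and 348 = 5q_i, giving q_i = 348/5.
Price P = 365 - 1392/5 = 433/5.
Flint's profit: (433/5 - 17)·(348/5) - 691 = 4153.1600.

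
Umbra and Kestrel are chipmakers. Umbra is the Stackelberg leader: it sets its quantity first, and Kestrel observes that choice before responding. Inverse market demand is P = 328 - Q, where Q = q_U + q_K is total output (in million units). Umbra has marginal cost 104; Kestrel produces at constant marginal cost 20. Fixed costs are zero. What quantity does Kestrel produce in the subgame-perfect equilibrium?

119

Solve by backward induction. Given q_U, the follower Kestrel maximises π_K = (328 - q_U - q_K)q_K - 20q_K.
∂π_K/∂q_K = 308 - q_U - 2q_K = 0 gives the reaction function q_K = (308 - q_U)/2.
Umbra substitutes q_K(q_U) into its own profit: π_U = q_U(328 - q_U - (308 - q_U)/2) - 104q_U = (174 - (1/2)q_U)q_U - 104q_U.
Maximising: ∂π_U/∂q_U = 70 - q_U = 0, giving q_U = 70.
Then q_K = (308 - 70)/2 = 119.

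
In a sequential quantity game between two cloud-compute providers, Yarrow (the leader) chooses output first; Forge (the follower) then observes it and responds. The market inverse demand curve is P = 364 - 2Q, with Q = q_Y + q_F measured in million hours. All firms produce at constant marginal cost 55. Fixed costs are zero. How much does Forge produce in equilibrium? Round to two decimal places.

38.63

The follower Forge best-responds to any q_Y: π_F = (364 - 2Q)q_F - 55q_F.
∂π_F/∂q_F = 309 - 2q_Y - 4q_F = 0 gives the reaction function q_F = (309 - 2q_Y)/4.
The leader anticipates this reaction. Substituting into P = 364 - 2Q gives P = 419/2 - q_Y, so π_Y = (419/2 - q_Y)q_Y - 55q_Y.
The leader's first-order condition 309/2 - 2q_Y = 0 yields q_Y = 309/4.
Then q_F = (309 - 2·(309/4))/4 = 309/8.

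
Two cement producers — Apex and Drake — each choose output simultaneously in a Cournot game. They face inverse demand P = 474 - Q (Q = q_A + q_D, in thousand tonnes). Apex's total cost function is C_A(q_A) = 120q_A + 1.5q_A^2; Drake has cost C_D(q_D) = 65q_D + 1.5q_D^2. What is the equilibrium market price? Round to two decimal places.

Apex's profit: π_A = (474 - Q)q_A - (120q_A + (3/2)q_A²). Setting ∂π_A/∂q_A = 0: 354 - 5q_A - (q_D) = 0.
Drake's first-order condition: 409 - 5q_D - (q_A) = 0.
Best responses: q_A = (354 - q_D)/5, q_D = (409 - q_A)/5.
Solving the pair: q_A = 1361/24, q_D = 1691/24.
Total output Q = 763/6, so price P = 474 - 763/6 = 346.8333.

346.83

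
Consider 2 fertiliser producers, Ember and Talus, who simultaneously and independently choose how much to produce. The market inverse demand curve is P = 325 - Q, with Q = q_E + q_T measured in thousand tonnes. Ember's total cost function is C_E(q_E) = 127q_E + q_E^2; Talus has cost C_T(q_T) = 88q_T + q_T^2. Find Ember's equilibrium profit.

2738

Ember's profit: π_E = (325 - Q)q_E - (127q_E + q_E²). Setting ∂π_E/∂q_E = 0: 198 - 4q_E - (q_T) = 0.
Talus's first-order condition: 237 - 4q_T - (q_E) = 0.
Rearranging gives the reaction functions q_E = (198 - q_T)/4 and q_T = (237 - q_E)/4.
Solving the pair: q_E = 37, q_T = 50.
Price P = 325 - 87 = 238.
Ember's profit: 238·37 - 127·37 - 37² = 2738.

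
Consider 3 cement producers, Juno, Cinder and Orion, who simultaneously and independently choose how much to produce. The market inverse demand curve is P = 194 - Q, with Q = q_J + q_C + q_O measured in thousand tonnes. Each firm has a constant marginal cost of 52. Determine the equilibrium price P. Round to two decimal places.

87.50

A representative firm's profit is π_i = q_i(194 - Q) - 52q_i.
First-order condition (treating rivals' output as given): 142 - 2q_i - Σ_{j≠i} q_j = 0.
By symmetry each firm produces the same amount; substituting Σ_{j≠i} q_j = 2q_i yields q_i = 142/4 = 71/2.
Total output Q = 213/2, so price P = 194 - 213/2 = 175/2.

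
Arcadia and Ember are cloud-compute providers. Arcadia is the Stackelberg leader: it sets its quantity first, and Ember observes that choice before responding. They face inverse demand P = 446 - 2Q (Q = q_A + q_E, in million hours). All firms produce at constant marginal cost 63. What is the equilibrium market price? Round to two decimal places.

Solve by backward induction. Given q_A, the follower Ember maximises π_E = (446 - 2q_A - 2q_E)q_E - 63q_E.
Setting the follower's marginal profit to zero, 383 - 2q_A - 4q_E = 0, i.e. q_E = (383 - 2q_A)/4.
Arcadia substitutes q_E(q_A) into its own profit: π_A = q_A(446 - 2q_A - (383 - 2q_A)/2) - 63q_A = (509/2 - q_A)q_A - 63q_A.
Maximising: ∂π_A/∂q_A = 383/2 - 2q_A = 0, giving q_A = 383/4.
Then q_E = (383 - 2·(383/4))/4 = 383/8.
Total output Q = 1149/8, so price P = 446 - 2·(1149/8) = 635/4.

158.75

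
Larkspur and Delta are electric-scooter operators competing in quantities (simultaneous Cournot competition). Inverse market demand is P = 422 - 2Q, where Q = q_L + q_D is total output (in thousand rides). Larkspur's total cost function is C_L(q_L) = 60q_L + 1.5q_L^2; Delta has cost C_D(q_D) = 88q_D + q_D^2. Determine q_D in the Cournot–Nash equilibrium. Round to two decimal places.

Larkspur's profit: π_L = (422 - 2Q)q_L - (60q_L + (3/2)q_L²). Setting ∂π_L/∂q_L = 0: 362 - 7q_L - 2(q_D) = 0.
Delta's first-order condition: 334 - 6q_D - 2(q_L) = 0.
Best responses: q_L = (362 - 2q_D)/7, q_D = (334 - 2q_L)/6.
Substituting one into the other gives q_L = 752/19 and q_D = 807/19.

42.47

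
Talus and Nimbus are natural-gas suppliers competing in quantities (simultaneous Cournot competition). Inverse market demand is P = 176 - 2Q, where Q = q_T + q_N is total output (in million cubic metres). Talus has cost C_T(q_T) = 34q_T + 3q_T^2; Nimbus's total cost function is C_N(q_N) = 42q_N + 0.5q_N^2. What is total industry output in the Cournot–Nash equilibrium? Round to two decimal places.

Talus's profit: π_T = (176 - 2Q)q_T - (34q_T + 3q_T²). Setting ∂π_T/∂q_T = 0: 142 - 10q_T - 2(q_N) = 0.
Nimbus's first-order condition: 134 - 5q_N - 2(q_T) = 0.
So q_T = (142 - 2q_N)/10 and q_N = (134 - 2q_T)/5.
Substituting one into the other gives q_T = 221/23 and q_N = 528/23.
Total output Q = 221/23 + 528/23 = 749/23.

32.57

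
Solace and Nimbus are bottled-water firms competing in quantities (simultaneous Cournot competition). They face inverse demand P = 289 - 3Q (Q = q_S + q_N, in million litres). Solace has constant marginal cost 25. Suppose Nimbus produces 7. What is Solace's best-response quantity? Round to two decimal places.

40.50

With the rival's output fixed at 7, Solace's profit is π_S = (289 - 3·7 - 3q_S)q_S - (25q_S) = (268 - 3q_S)q_S - (25q_S).
∂π_S/∂q_S = 243 - 6q_S = 0, so q_S = 81/2.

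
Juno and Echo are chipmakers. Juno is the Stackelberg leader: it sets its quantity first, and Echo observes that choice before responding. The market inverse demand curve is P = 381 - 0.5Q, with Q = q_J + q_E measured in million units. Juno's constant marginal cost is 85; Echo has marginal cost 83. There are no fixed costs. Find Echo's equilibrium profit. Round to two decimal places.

The follower Echo best-responds to any q_J: π_E = (381 - 0.5Q)q_E - 83q_E.
∂π_E/∂q_E = 298 - (1/2)q_J - q_E = 0 gives the reaction function q_E = (298 - (1/2)q_J).
Juno substitutes q_E(q_J) into its own profit: π_J = q_J(381 - (1/2)q_J - (298 - (1/2)q_J)/2) - 85q_J = (232 - (1/4)q_J)q_J - 85q_J.
The leader's first-order condition 147 - (1/2)q_J = 0 yields q_J = 294.
Then q_E = (298 - (1/2)·294) = 151.
Price P = 381 - (1/2)·445 = 317/2.
Echo's profit: (317/2 - 83)·151 = 11400.5000.

11400.50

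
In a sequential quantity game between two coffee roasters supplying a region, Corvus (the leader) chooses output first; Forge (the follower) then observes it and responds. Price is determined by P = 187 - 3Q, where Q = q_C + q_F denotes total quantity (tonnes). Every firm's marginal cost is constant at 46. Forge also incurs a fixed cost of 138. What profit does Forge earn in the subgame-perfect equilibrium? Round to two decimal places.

276.19

The follower Forge best-responds to any q_C: π_F = (187 - 3Q)q_F - 46q_F.
∂π_F/∂q_F = 141 - 3q_C - 6q_F = 0 gives the reaction function q_F = (141 - 3q_C)/6.
Corvus substitutes q_F(q_C) into its own profit: π_C = q_C(187 - 3q_C - (141 - 3q_C)/2) - 46q_C = (233/2 - (3/2)q_C)q_C - 46q_C.
Leader FOC: 141/2 - 3q_C = 0, so q_C = 47/2.
Then q_F = (141 - 3·(47/2))/6 = 47/4.
Price P = 187 - 3·(141/4) = 325/4.
Forge's profit: (325/4 - 46)·(47/4) - 138 = 276.1875.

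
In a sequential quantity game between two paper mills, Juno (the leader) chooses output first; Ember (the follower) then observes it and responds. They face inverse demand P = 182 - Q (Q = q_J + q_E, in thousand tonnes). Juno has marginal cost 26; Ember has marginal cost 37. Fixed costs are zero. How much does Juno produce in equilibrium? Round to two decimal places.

83.50

Solve by backward induction. Given q_J, the follower Ember maximises π_E = (182 - q_J - q_E)q_E - 37q_E.
Follower FOC: 145 - q_J - 2q_E = 0, so q_E(q_J) = (145 - q_J)/2.
Juno substitutes q_E(q_J) into its own profit: π_J = q_J(182 - q_J - (145 - q_J)/2) - 26q_J = (219/2 - (1/2)q_J)q_J - 26q_J.
Leader FOC: 167/2 - q_J = 0, so q_J = 167/2.
Then q_E = (145 - 167/2)/2 = 123/4.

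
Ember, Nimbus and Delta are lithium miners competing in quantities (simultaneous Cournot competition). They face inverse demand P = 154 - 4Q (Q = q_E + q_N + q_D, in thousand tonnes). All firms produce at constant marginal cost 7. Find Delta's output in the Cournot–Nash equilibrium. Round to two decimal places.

9.19

Each firm earns π_i = (154 - 4Q)q_i - 7q_i.
First-order condition (treating rivals' output as given): 147 - 8q_i - 4·Σ_{j≠i} q_j = 0.
By symmetry each firm produces the same amount; substituting Σ_{j≠i} q_j = 2q_i yields q_i = 147/16.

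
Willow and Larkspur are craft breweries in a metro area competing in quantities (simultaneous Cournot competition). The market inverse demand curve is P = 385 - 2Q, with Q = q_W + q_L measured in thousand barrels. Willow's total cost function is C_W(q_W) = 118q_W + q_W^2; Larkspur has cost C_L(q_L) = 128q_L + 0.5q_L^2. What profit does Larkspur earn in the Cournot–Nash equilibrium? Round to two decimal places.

3757.63

Willow's profit: π_W = (385 - 2Q)q_W - (118q_W + q_W²). Setting ∂π_W/∂q_W = 0: 267 - 6q_W - 2(q_L) = 0.
Larkspur's first-order condition: 257 - 5q_L - 2(q_W) = 0.
Rearranging gives the reaction functions q_W = (267 - 2q_L)/6 and q_L = (257 - 2q_W)/5.
Solving the pair: q_W = 821/26, q_L = 504/13.
Price P = 385 - 2·(1829/26) = 244.3077.
Larkspur's profit: 244.3077·(504/13) - 128·(504/13) - (1/2)(504/13)² = 3757.6331.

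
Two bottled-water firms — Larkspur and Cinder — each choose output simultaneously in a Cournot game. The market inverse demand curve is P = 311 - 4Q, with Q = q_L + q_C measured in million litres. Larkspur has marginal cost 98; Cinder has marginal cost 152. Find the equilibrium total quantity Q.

Larkspur's profit: π_L = (311 - 4Q)q_L - (98q_L). Setting ∂π_L/∂q_L = 0: 213 - 8q_L - 4(q_C) = 0.
Cinder's first-order condition: 159 - 8q_C - 4(q_L) = 0.
Rearranging gives the reaction functions q_L = (213 - 4q_C)/8 and q_C = (159 - 4q_L)/8.
Substituting one into the other gives q_L = 89/4 and q_C = 35/4.
Total output Q = 89/4 + 35/4 = 31.

31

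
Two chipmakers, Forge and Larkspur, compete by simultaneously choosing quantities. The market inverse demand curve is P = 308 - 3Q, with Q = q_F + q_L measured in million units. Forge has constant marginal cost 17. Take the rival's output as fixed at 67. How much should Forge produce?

15

With the rival's output fixed at 67, Forge's profit is π_F = (308 - 3·67 - 3q_F)q_F - (17q_F) = (107 - 3q_F)q_F - (17q_F).
∂π_F/∂q_F = 90 - 6q_F = 0, so q_F = 15.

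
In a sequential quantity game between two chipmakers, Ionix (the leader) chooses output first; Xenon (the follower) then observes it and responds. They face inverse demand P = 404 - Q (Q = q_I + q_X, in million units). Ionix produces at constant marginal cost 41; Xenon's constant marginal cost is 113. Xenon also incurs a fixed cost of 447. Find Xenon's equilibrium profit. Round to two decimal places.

Solve by backward induction. Given q_I, the follower Xenon maximises π_X = (404 - q_I - q_X)q_X - 113q_X.
∂π_X/∂q_X = 291 - q_I - 2q_X = 0 gives the reaction function q_X = (291 - q_I)/2.
Ionix substitutes q_X(q_I) into its own profit: π_I = q_I(404 - q_I - (291 - q_I)/2) - 41q_I = (517/2 - (1/2)q_I)q_I - 41q_I.
The leader's first-order condition 435/2 - q_I = 0 yields q_I = 435/2.
Then q_X = (291 - 435/2)/2 = 147/4.
Price P = 404 - 1017/4 = 599/4.
Xenon's profit: (599/4 - 113)·(147/4) - 447 = 903.5625.

903.56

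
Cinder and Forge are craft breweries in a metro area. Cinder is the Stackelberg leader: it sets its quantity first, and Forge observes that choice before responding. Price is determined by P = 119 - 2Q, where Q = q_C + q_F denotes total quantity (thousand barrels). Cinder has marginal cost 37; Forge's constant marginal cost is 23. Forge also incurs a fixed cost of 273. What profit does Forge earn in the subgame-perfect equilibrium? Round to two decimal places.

207.50

The follower Forge best-responds to any q_C: π_F = (119 - 2Q)q_F - 23q_F.
∂π_F/∂q_F = 96 - 2q_C - 4q_F = 0 gives the reaction function q_F = (96 - 2q_C)/4.
The leader anticipates this reaction. Substituting into P = 119 - 2Q gives P = 71 - q_C, so π_C = (71 - q_C)q_C - 37q_C.
Maximising: ∂π_C/∂q_C = 34 - 2q_C = 0, giving q_C = 17.
Then q_F = (96 - 2·17)/4 = 31/2.
Price P = 119 - 2·(65/2) = 54.
Forge's profit: (54 - 23)·(31/2) - 273 = 415/2.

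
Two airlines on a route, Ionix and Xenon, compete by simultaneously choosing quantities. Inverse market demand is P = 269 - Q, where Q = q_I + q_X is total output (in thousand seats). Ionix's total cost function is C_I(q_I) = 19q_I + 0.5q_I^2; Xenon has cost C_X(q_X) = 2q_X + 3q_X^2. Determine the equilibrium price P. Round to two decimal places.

169.70

Ionix's profit: π_I = (269 - Q)q_I - (19q_I + (1/2)q_I²). Setting ∂π_I/∂q_I = 0: 250 - 3q_I - (q_X) = 0.
Xenon's first-order condition: 267 - 8q_X - (q_I) = 0.
So q_I = (250 - q_X)/3 and q_X = (267 - q_I)/8.
Substituting one into the other gives q_I = 1733/23 and q_X = 551/23.
Total output Q = 99.3043, so price P = 269 - 99.3043 = 169.6957.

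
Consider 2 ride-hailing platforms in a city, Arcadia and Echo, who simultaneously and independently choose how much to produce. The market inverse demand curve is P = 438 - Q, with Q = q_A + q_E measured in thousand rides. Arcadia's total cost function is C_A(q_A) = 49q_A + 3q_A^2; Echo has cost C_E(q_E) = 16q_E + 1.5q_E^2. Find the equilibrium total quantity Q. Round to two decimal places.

Arcadia's profit: π_A = (438 - Q)q_A - (49q_A + 3q_A²). Setting ∂π_A/∂q_A = 0: 389 - 8q_A - (q_E) = 0.
Echo's first-order condition: 422 - 5q_E - (q_A) = 0.
Best responses: q_A = (389 - q_E)/8, q_E = (422 - q_A)/5.
Solving the pair: q_A = 1523/39, q_E = 76.5897.
Total output Q = 1523/39 + 76.5897 = 115.6410.

115.64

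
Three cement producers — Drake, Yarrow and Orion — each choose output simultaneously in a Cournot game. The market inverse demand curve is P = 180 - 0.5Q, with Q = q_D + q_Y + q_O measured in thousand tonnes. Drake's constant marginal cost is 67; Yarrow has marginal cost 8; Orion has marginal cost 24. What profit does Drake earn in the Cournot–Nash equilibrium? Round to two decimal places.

15.13

Drake's profit: π_D = (180 - 0.5Q)q_D - (67q_D). Setting ∂π_D/∂q_D = 0: 113 - q_D - (1/2)(q_Y + q_O) = 0.
Yarrow's profit: π_Y = (180 - 0.5Q)q_Y - (8q_Y). Setting ∂π_Y/∂q_Y = 0: 172 - q_Y - (1/2)(q_D + q_O) = 0.
Orion's first-order condition: 156 - q_O - (1/2)(q_D + q_Y) = 0.
Adding the 3 first-order conditions: 441 − 2Q = 0, so Q = 441/2.
Back-substituting: q_D = (113 − 441/4)/(1/2) = 11/2, q_Y = (172 − 441/4)/(1/2) = 247/2, q_O = (156 − 441/4)/(1/2) = 183/2.
Price P = 180 - (1/2)·(441/2) = 279/4.
Drake's profit: (279/4 - 67)·(11/2) = 121/8.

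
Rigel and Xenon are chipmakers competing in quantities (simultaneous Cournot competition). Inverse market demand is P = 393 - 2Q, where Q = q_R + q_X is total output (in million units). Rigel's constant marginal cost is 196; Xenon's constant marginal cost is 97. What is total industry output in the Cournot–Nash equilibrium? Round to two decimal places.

Rigel's profit: π_R = (393 - 2Q)q_R - (196q_R). Setting ∂π_R/∂q_R = 0: 197 - 4q_R - 2(q_X) = 0.
Xenon's profit: π_X = (393 - 2Q)q_X - (97q_X). Setting ∂π_X/∂q_X = 0: 296 - 4q_X - 2(q_R) = 0.
So q_R = (197 - 2q_X)/4 and q_X = (296 - 2q_R)/4.
Solving the pair: q_R = 49/3, q_X = 395/6.
Total output Q = 49/3 + 395/6 = 493/6.

82.17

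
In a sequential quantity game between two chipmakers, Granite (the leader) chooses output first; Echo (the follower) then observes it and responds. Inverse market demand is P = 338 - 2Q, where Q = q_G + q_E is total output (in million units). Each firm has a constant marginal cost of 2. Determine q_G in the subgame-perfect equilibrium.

84

Solve by backward induction. Given q_G, the follower Echo maximises π_E = (338 - 2q_G - 2q_E)q_E - 2q_E.
Follower FOC: 336 - 2q_G - 4q_E = 0, so q_E(q_G) = (336 - 2q_G)/4.
The leader anticipates this reaction. Substituting into P = 338 - 2Q gives P = 170 - q_G, so π_G = (170 - q_G)q_G - 2q_G.
The leader's first-order condition 168 - 2q_G = 0 yields q_G = 84.
Then q_E = (336 - 2·84)/4 = 42.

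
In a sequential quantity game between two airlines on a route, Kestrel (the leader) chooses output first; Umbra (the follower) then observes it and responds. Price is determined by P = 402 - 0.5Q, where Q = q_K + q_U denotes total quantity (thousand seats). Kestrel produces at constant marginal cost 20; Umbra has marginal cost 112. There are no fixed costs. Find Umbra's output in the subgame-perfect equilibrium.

The follower Umbra best-responds to any q_K: π_U = (402 - 0.5Q)q_U - 112q_U.
Setting the follower's marginal profit to zero, 290 - (1/2)q_K - q_U = 0, i.e. q_U = (290 - (1/2)q_K).
The leader anticipates this reaction. Substituting into P = 402 - 0.5Q gives P = 257 - (1/4)q_K, so π_K = (257 - (1/4)q_K)q_K - 20q_K.
Leader FOC: 237 - (1/2)q_K = 0, so q_K = 474.
Then q_U = (290 - (1/2)·474) = 53.

53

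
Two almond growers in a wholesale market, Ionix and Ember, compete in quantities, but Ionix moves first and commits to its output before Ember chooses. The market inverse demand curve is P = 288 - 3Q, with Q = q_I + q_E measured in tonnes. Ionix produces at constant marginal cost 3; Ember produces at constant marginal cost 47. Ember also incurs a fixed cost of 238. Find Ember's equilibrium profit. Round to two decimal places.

The follower Ember best-responds to any q_I: π_E = (288 - 3Q)q_E - 47q_E.
Setting the follower's marginal profit to zero, 241 - 3q_I - 6q_E = 0, i.e. q_E = (241 - 3q_I)/6.
Ionix substitutes q_E(q_I) into its own profit: π_I = q_I(288 - 3q_I - (241 - 3q_I)/2) - 3q_I = (335/2 - (3/2)q_I)q_I - 3q_I.
Leader FOC: 329/2 - 3q_I = 0, so q_I = 329/6.
Then q_E = (241 - 3·(329/6))/6 = 51/4.
Price P = 288 - 3·(811/12) = 341/4.
Ember's profit: (341/4 - 47)·(51/4) - 238 = 249.6875.

249.69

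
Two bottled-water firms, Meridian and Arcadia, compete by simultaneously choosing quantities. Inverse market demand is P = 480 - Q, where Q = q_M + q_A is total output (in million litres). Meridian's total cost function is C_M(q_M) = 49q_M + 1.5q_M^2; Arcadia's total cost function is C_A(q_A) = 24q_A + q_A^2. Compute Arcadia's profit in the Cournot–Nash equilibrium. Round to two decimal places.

Meridian's profit: π_M = (480 - Q)q_M - (49q_M + (3/2)q_M²). Setting ∂π_M/∂q_M = 0: 431 - 5q_M - (q_A) = 0.
Arcadia's profit: π_A = (480 - Q)q_A - (24q_A + q_A²). Setting ∂π_A/∂q_A = 0: 456 - 4q_A - (q_M) = 0.
Rearranging gives the reaction functions q_M = (431 - q_A)/5 and q_A = (456 - q_M)/4.
Substituting one into the other gives q_M = 1268/19 and q_A = 1849/19.
Price P = 480 - 164.0526 = 315.9474.
Arcadia's profit: 315.9474·(1849/19) - 24·(1849/19) - (1849/19)² = 18940.7258.

18940.73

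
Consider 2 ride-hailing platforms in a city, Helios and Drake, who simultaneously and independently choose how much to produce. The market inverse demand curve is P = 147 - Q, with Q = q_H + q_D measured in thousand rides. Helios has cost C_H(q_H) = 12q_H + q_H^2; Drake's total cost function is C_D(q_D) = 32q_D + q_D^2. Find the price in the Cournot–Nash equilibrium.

97

Helios's profit: π_H = (147 - Q)q_H - (12q_H + q_H²). Setting ∂π_H/∂q_H = 0: 135 - 4q_H - (q_D) = 0.
Drake's first-order condition: 115 - 4q_D - (q_H) = 0.
Rearranging gives the reaction functions q_H = (135 - q_D)/4 and q_D = (115 - q_H)/4.
Solving the pair: q_H = 85/3, q_D = 65/3.
Total output Q = 50, so price P = 147 - 50 = 97.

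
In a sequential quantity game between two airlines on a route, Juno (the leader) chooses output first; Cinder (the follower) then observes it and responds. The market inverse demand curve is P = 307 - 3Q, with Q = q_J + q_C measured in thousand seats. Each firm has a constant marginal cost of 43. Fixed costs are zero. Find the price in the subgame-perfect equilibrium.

109

The follower Cinder best-responds to any q_J: π_C = (307 - 3Q)q_C - 43q_C.
Follower FOC: 264 - 3q_J - 6q_C = 0, so q_C(q_J) = (264 - 3q_J)/6.
The leader anticipates this reaction. Substituting into P = 307 - 3Q gives P = 175 - (3/2)q_J, so π_J = (175 - (3/2)q_J)q_J - 43q_J.
Leader FOC: 132 - 3q_J = 0, so q_J = 44.
Then q_C = (264 - 3·44)/6 = 22.
Total output Q = 66, so price P = 307 - 3·66 = 109.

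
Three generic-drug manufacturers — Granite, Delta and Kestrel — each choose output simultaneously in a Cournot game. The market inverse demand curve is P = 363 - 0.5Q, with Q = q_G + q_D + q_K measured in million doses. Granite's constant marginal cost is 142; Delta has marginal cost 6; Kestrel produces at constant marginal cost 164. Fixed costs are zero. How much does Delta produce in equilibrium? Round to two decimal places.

Granite's profit: π_G = (363 - 0.5Q)q_G - (142q_G). Setting ∂π_G/∂q_G = 0: 221 - q_G - (1/2)(q_D + q_K) = 0.
Delta's profit: π_D = (363 - 0.5Q)q_D - (6q_D). Setting ∂π_D/∂q_D = 0: 357 - q_D - (1/2)(q_G + q_K) = 0.
Kestrel's first-order condition: 199 - q_K - (1/2)(q_G + q_D) = 0.
Adding the 3 conditions: 777 − Q − Q = 0, i.e. Q = 777/2.
Back-substituting: q_G = (221 − 777/4)/(1/2) = 107/2, q_D = (357 − 777/4)/(1/2) = 651/2, q_K = (199 − 777/4)/(1/2) = 19/2.

325.50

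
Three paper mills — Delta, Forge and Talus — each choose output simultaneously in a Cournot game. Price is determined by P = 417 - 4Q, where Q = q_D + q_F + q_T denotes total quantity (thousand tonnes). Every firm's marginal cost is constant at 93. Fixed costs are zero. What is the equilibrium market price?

A representative firm's profit is π_i = q_i(417 - 4Q) - 93q_i.
First-order condition (treating rivals' output as given): 324 - 8q_i - 4·Σ_{j≠i} q_j = 0.
By symmetry each firm produces the same amount; substituting Σ_{j≠i} q_j = 2q_i yields q_i = 324/16 = 81/4.
Total output Q = 243/4, so price P = 417 - 4·(243/4) = 174.

174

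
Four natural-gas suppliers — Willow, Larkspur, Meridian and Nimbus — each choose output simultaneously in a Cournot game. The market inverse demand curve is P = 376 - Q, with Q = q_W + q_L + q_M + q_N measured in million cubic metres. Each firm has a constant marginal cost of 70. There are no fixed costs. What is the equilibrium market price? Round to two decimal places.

Each firm earns π_i = (376 - Q)q_i - 70q_i.
First-order condition (treating rivals' output as given): 306 - 2q_i - Σ_{j≠i} q_j = 0.
With identical firms every q_j equals q_i, so Σ_{j≠i} q_j = 3q_i and 306 = 5q_i, giving q_i = 306/5.
Total output Q = 1224/5, so price P = 376 - 1224/5 = 656/5.

131.20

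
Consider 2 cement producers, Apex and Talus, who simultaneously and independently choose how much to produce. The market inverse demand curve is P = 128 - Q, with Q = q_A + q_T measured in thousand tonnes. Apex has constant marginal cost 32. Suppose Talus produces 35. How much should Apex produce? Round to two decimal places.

30.50

With the rival's output fixed at 35, Apex's profit is π_A = (128 - 35 - q_A)q_A - (32q_A) = (93 - q_A)q_A - (32q_A).
∂π_A/∂q_A = 61 - 2q_A = 0, so q_A = 61/2.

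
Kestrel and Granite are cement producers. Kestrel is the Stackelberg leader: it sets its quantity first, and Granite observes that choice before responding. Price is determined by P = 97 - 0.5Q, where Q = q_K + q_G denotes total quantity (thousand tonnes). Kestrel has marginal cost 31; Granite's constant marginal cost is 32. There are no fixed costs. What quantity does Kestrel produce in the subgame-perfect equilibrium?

Solve by backward induction. Given q_K, the follower Granite maximises π_G = (97 - (1/2)q_K - (1/2)q_G)q_G - 32q_G.
Setting the follower's marginal profit to zero, 65 - (1/2)q_K - q_G = 0, i.e. q_G = (65 - (1/2)q_K).
The leader anticipates this reaction. Substituting into P = 97 - 0.5Q gives P = 129/2 - (1/4)q_K, so π_K = (129/2 - (1/4)q_K)q_K - 31q_K.
The leader's first-order condition 67/2 - (1/2)q_K = 0 yields q_K = 67.
Then q_G = (65 - (1/2)·67) = 63/2.

67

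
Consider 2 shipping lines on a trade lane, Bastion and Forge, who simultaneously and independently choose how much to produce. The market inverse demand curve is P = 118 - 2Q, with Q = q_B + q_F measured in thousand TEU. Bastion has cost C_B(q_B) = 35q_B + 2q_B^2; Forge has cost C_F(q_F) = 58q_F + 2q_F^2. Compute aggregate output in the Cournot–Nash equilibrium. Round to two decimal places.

Bastion's profit: π_B = (118 - 2Q)q_B - (35q_B + 2q_B²). Setting ∂π_B/∂q_B = 0: 83 - 8q_B - 2(q_F) = 0.
Forge's first-order condition: 60 - 8q_F - 2(q_B) = 0.
So q_B = (83 - 2q_F)/8 and q_F = (60 - 2q_B)/8.
Solving the pair: q_B = 136/15, q_F = 157/30.
Total output Q = 136/15 + 157/30 = 143/10.

14.30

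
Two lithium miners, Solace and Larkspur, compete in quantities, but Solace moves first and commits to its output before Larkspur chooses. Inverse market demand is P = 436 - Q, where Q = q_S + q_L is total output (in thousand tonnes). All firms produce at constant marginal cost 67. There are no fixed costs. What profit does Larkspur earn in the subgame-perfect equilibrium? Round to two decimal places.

The follower Larkspur best-responds to any q_S: π_L = (436 - Q)q_L - 67q_L.
Follower FOC: 369 - q_S - 2q_L = 0, so q_L(q_S) = (369 - q_S)/2.
Solace substitutes q_L(q_S) into its own profit: π_S = q_S(436 - q_S - (369 - q_S)/2) - 67q_S = (503/2 - (1/2)q_S)q_S - 67q_S.
Leader FOC: 369/2 - q_S = 0, so q_S = 369/2.
Then q_L = (369 - 369/2)/2 = 369/4.
Price P = 436 - 1107/4 = 637/4.
Larkspur's profit: (637/4 - 67)·(369/4) = 8510.0625.

8510.06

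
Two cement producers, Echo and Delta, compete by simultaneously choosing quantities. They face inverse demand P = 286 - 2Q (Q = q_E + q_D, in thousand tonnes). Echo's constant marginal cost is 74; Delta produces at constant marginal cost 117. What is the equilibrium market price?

159

Echo's profit: π_E = (286 - 2Q)q_E - (74q_E). Setting ∂π_E/∂q_E = 0: 212 - 4q_E - 2(q_D) = 0.
Delta's profit: π_D = (286 - 2Q)q_D - (117q_D). Setting ∂π_D/∂q_D = 0: 169 - 4q_D - 2(q_E) = 0.
So q_E = (212 - 2q_D)/4 and q_D = (169 - 2q_E)/4.
Substituting one into the other gives q_E = 85/2 and q_D = 21.
Total output Q = 127/2, so price P = 286 - 2·(127/2) = 159.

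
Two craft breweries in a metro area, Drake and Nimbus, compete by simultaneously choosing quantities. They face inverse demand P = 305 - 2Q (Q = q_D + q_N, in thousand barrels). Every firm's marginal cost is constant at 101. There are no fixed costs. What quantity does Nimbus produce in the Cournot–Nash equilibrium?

Each firm earns π_i = (305 - 2Q)q_i - 101q_i.
First-order condition (treating rivals' output as given): 204 - 4q_i - 2q_j = 0.
By symmetry each firm produces the same amount; substituting q_j = q_i yields q_i = 204/6 = 34.

34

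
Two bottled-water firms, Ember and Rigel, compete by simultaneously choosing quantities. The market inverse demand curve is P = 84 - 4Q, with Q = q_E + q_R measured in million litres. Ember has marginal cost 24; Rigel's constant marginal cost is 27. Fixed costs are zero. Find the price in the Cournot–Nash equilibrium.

Ember's profit: π_E = (84 - 4Q)q_E - (24q_E). Setting ∂π_E/∂q_E = 0: 60 - 8q_E - 4(q_R) = 0.
Rigel's profit: π_R = (84 - 4Q)q_R - (27q_R). Setting ∂π_R/∂q_R = 0: 57 - 8q_R - 4(q_E) = 0.
So q_E = (60 - 4q_R)/8 and q_R = (57 - 4q_E)/8.
Substituting one into the other gives q_E = 21/4 and q_R = 9/2.
Total output Q = 39/4, so price P = 84 - 4·(39/4) = 45.

45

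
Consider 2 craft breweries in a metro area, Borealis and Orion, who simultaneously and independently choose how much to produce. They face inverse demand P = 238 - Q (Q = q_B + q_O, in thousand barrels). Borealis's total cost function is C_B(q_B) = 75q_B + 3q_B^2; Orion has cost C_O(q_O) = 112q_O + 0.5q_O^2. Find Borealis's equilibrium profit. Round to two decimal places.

996.36

Borealis's profit: π_B = (238 - Q)q_B - (75q_B + 3q_B²). Setting ∂π_B/∂q_B = 0: 163 - 8q_B - (q_O) = 0.
Orion's first-order condition: 126 - 3q_O - (q_B) = 0.
Rearranging gives the reaction functions q_B = (163 - q_O)/8 and q_O = (126 - q_B)/3.
Substituting one into the other gives q_B = 363/23 and q_O = 845/23.
Price P = 238 - 1208/23 = 185.4783.
Borealis's profit: 185.4783·(363/23) - 75·(363/23) - 3(363/23)² = 996.3629.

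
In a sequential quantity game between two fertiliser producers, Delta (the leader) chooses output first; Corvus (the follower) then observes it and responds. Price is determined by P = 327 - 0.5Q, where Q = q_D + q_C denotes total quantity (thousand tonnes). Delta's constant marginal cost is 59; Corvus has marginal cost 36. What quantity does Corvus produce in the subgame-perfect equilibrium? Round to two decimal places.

Solve by backward induction. Given q_D, the follower Corvus maximises π_C = (327 - (1/2)q_D - (1/2)q_C)q_C - 36q_C.
Setting the follower's marginal profit to zero, 291 - (1/2)q_D - q_C = 0, i.e. q_C = (291 - (1/2)q_D).
Delta substitutes q_C(q_D) into its own profit: π_D = q_D(327 - (1/2)q_D - (291 - (1/2)q_D)/2) - 59q_D = (363/2 - (1/4)q_D)q_D - 59q_D.
Leader FOC: 245/2 - (1/2)q_D = 0, so q_D = 245.
Then q_C = (291 - (1/2)·245) = 337/2.

168.50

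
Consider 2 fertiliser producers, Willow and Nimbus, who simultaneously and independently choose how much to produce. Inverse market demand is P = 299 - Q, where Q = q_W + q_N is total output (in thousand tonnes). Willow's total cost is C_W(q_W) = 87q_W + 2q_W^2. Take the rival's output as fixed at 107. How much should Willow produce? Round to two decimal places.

With the rival's output fixed at 107, Willow's profit is π_W = (299 - 107 - q_W)q_W - (87q_W + 2q_W²) = (192 - q_W)q_W - (87q_W + 2q_W²).
∂π_W/∂q_W = 105 - 6q_W = 0, so q_W = 35/2.

17.50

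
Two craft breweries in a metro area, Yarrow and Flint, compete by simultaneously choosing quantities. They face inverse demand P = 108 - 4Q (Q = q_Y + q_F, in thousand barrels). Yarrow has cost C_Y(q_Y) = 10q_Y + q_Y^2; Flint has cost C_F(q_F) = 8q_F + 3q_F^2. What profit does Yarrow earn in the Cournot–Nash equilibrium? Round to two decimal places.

Yarrow's profit: π_Y = (108 - 4Q)q_Y - (10q_Y + q_Y²). Setting ∂π_Y/∂q_Y = 0: 98 - 10q_Y - 4(q_F) = 0.
Flint's first-order condition: 100 - 14q_F - 4(q_Y) = 0.
Best responses: q_Y = (98 - 4q_F)/10, q_F = (100 - 4q_Y)/14.
Substituting one into the other gives q_Y = 243/31 and q_F = 152/31.
Price P = 108 - 4·(395/31) = 1768/31.
Yarrow's profit: (1768/31)·(243/31) - 10·(243/31) - (243/31)² = 307.2268.

307.23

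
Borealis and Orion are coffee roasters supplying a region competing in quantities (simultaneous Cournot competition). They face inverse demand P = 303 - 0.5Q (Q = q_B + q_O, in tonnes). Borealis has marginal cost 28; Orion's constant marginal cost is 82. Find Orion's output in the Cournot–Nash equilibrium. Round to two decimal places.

Borealis's profit: π_B = (303 - 0.5Q)q_B - (28q_B). Setting ∂π_B/∂q_B = 0: 275 - q_B - (1/2)(q_O) = 0.
Orion's profit: π_O = (303 - 0.5Q)q_O - (82q_O). Setting ∂π_O/∂q_O = 0: 221 - q_O - (1/2)(q_B) = 0.
So q_B = (275 - (1/2)q_O) and q_O = (221 - (1/2)q_B).
Solving the pair: q_B = 658/3, q_O = 334/3.

111.33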